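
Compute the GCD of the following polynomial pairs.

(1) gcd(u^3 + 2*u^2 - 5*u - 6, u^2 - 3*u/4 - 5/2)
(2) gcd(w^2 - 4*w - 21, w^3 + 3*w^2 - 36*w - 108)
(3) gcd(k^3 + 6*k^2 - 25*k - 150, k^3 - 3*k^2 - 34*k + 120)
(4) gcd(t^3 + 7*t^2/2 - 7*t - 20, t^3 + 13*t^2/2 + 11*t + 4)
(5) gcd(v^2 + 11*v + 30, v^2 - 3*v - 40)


(1) = u - 2
(2) = w + 3
(3) = k^2 + k - 30
(4) = t^2 + 6*t + 8
(5) = v + 5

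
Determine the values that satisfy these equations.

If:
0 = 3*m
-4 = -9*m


Then:
No Solution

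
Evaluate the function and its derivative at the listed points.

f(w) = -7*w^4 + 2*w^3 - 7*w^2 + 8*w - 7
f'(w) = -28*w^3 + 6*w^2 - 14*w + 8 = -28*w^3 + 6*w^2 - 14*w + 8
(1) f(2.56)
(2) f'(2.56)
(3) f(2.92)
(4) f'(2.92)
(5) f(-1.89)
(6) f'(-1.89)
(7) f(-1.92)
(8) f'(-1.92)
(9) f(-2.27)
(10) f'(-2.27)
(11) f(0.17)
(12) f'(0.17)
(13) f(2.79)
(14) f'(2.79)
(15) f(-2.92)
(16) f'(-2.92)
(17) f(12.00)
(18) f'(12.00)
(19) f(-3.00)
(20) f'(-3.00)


(1) = -299.49
(2) = -458.28
(3) = -502.43
(4) = -678.84
(5) = -149.95
(6) = 244.93
(7) = -157.45
(8) = 255.18
(9) = -270.49
(10) = 398.22
(11) = -5.84
(12) = 5.66
(13) = -419.88
(14) = -592.45
(15) = -648.74
(16) = 797.16
(17) = -142615.00
(18) = -47680.00
(19) = -715.00
(20) = 860.00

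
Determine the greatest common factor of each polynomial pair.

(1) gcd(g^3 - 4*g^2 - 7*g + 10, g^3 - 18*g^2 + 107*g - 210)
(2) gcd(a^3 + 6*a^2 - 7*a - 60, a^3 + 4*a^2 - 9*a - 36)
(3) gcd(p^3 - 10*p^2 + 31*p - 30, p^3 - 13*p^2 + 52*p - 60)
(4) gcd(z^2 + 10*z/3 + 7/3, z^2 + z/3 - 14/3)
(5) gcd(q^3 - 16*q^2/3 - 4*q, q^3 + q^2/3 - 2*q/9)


(1) = g - 5
(2) = gcd((a - 3)*(a + 4)*(a + 5), (a - 3)*(a + 3)*(a + 4)) = a^2 + a - 12
(3) = gcd((p - 5)*(p - 3)*(p - 2), (p - 6)*(p - 5)*(p - 2)) = p^2 - 7*p + 10
(4) = z + 7/3
(5) = q^2 + 2*q/3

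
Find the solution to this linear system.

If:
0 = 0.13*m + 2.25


Then:
m = -17.31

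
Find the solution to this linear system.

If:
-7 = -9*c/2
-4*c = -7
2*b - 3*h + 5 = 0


Then:
No Solution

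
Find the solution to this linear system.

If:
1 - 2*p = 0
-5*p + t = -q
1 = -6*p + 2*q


Then:
p = 1/2
q = 2
t = 1/2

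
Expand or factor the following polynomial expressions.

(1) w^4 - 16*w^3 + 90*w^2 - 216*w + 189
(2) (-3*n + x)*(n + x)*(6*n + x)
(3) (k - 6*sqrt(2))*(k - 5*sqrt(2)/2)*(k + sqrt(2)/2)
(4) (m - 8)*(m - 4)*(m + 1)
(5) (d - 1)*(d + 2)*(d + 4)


(1) = (w - 7)*(w - 3)^3
(2) = -18*n^3 - 15*n^2*x + 4*n*x^2 + x^3
(3) = k^3 - 8*sqrt(2)*k^2 + 43*k/2 + 15*sqrt(2)
(4) = m^3 - 11*m^2 + 20*m + 32
(5) = d^3 + 5*d^2 + 2*d - 8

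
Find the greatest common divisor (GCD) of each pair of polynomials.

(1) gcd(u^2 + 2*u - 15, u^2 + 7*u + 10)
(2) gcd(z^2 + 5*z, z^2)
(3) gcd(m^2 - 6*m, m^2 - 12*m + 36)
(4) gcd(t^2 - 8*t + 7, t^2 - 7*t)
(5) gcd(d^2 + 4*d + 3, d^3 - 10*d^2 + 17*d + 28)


(1) = u + 5
(2) = z
(3) = m - 6
(4) = gcd((t - 7)*(t - 1), t*(t - 7)) = t - 7
(5) = d + 1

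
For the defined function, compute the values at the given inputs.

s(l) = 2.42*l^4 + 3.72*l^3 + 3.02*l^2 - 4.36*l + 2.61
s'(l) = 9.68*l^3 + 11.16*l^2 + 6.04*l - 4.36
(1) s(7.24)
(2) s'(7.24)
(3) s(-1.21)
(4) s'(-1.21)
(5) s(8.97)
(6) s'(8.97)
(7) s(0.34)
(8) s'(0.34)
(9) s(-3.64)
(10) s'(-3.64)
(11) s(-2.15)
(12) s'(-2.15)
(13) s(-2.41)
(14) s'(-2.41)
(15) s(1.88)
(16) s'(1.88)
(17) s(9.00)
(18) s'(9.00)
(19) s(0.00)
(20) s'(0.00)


(1) = 8190.30
(2) = 4297.94
(3) = 10.90
(4) = -12.48
(5) = 18558.32
(6) = 7934.15
(7) = 1.66
(8) = -0.64
(9) = 303.92
(10) = -345.33
(11) = 40.68
(12) = -61.96
(13) = 60.22
(14) = -89.59
(15) = 60.04
(16) = 110.76
(17) = 18797.49
(18) = 8010.68
(19) = 2.61
(20) = -4.36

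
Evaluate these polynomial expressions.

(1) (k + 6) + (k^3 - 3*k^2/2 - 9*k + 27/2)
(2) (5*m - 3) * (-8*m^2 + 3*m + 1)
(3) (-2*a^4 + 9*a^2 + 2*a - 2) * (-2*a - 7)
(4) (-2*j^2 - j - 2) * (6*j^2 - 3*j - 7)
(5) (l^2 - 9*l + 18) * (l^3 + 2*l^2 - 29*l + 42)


(1) = k^3 - 3*k^2/2 - 8*k + 39/2
(2) = -40*m^3 + 39*m^2 - 4*m - 3
(3) = 4*a^5 + 14*a^4 - 18*a^3 - 67*a^2 - 10*a + 14
(4) = -12*j^4 + 5*j^2 + 13*j + 14
(5) = l^5 - 7*l^4 - 29*l^3 + 339*l^2 - 900*l + 756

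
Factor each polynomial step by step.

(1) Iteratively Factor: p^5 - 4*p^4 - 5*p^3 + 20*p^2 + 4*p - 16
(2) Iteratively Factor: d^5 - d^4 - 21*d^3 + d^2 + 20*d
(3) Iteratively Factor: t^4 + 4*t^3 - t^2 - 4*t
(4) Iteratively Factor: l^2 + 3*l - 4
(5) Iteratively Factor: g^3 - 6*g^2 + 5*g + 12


(1) = (p + 2)*(p^4 - 6*p^3 + 7*p^2 + 6*p - 8) = (p - 2)*(p + 2)*(p^3 - 4*p^2 - p + 4) = (p - 4)*(p - 2)*(p + 2)*(p^2 - 1) = (p - 4)*(p - 2)*(p + 1)*(p + 2)*(p - 1)
(2) = (d + 4)*(d^4 - 5*d^3 - d^2 + 5*d) = (d + 1)*(d + 4)*(d^3 - 6*d^2 + 5*d) = (d - 1)*(d + 1)*(d + 4)*(d^2 - 5*d) = d*(d - 1)*(d + 1)*(d + 4)*(d - 5)
(3) = (t)*(t^3 + 4*t^2 - t - 4) = t*(t + 4)*(t^2 - 1) = t*(t - 1)*(t + 4)*(t + 1)
(4) = (l + 4)*(l - 1)
(5) = (g - 4)*(g^2 - 2*g - 3) = (g - 4)*(g - 3)*(g + 1)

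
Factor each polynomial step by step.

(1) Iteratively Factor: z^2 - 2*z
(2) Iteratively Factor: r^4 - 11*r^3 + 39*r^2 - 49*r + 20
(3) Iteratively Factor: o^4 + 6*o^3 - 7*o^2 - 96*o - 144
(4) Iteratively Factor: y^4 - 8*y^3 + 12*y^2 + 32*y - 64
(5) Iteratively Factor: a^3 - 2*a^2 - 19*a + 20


(1) = (z - 2)*(z)
(2) = (r - 4)*(r^3 - 7*r^2 + 11*r - 5) = (r - 5)*(r - 4)*(r^2 - 2*r + 1) = (r - 5)*(r - 4)*(r - 1)*(r - 1)
(3) = (o + 4)*(o^3 + 2*o^2 - 15*o - 36) = (o - 4)*(o + 4)*(o^2 + 6*o + 9) = (o - 4)*(o + 3)*(o + 4)*(o + 3)
(4) = (y - 4)*(y^3 - 4*y^2 - 4*y + 16) = (y - 4)^2*(y^2 - 4) = (y - 4)^2*(y + 2)*(y - 2)
(5) = (a - 5)*(a^2 + 3*a - 4) = (a - 5)*(a - 1)*(a + 4)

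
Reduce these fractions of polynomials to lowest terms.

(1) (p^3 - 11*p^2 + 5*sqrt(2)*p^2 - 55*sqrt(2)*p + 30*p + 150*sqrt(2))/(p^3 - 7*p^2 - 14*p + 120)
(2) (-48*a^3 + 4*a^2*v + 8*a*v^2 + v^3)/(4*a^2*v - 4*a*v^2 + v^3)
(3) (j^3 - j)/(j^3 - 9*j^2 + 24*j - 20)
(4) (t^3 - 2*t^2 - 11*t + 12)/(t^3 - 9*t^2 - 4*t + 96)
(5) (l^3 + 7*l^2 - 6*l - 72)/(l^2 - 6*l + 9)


(1) = (p + 5*sqrt(2))/(p + 4)
(2) = (24*a^2 + 10*a*v + v^2)/(-2*a*v + v^2)
(3) = (j^3 - j)/(j^3 - 9*j^2 + 24*j - 20)
(4) = (t - 1)/(t - 8)
(5) = (l^2 + 10*l + 24)/(l - 3)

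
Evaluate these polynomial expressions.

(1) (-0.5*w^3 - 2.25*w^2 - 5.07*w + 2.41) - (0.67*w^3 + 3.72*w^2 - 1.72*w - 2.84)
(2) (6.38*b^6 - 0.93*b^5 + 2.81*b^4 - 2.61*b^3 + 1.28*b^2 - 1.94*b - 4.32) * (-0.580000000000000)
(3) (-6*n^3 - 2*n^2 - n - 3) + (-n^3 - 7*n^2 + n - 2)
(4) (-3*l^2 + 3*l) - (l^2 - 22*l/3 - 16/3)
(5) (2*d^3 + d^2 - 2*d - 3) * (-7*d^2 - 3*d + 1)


(1) = -1.17*w^3 - 5.97*w^2 - 3.35*w + 5.25
(2) = -3.7004*b^6 + 0.5394*b^5 - 1.6298*b^4 + 1.5138*b^3 - 0.7424*b^2 + 1.1252*b + 2.5056
(3) = -7*n^3 - 9*n^2 - 5
(4) = -4*l^2 + 31*l/3 + 16/3
(5) = -14*d^5 - 13*d^4 + 13*d^3 + 28*d^2 + 7*d - 3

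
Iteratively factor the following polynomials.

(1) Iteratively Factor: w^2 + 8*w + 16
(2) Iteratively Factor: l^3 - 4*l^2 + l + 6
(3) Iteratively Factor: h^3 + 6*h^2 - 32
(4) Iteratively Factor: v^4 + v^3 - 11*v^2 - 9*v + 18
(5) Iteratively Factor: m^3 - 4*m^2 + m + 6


(1) = (w + 4)*(w + 4)
(2) = (l + 1)*(l^2 - 5*l + 6) = (l - 2)*(l + 1)*(l - 3)
(3) = (h + 4)*(h^2 + 2*h - 8) = (h + 4)^2*(h - 2)
(4) = (v - 3)*(v^3 + 4*v^2 + v - 6) = (v - 3)*(v - 1)*(v^2 + 5*v + 6) = (v - 3)*(v - 1)*(v + 2)*(v + 3)
(5) = (m - 3)*(m^2 - m - 2) = (m - 3)*(m - 2)*(m + 1)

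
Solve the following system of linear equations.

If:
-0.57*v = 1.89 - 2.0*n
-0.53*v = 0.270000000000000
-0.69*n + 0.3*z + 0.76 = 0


Then:
n = 0.80
v = -0.51
z = -0.69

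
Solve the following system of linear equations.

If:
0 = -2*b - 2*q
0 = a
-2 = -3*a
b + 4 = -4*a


Then:
No Solution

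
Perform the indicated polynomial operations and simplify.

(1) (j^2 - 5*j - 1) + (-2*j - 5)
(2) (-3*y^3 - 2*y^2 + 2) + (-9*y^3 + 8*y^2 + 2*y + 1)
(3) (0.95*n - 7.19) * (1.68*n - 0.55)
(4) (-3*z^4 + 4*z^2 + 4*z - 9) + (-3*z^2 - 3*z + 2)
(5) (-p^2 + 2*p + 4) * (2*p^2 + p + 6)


(1) = j^2 - 7*j - 6
(2) = -12*y^3 + 6*y^2 + 2*y + 3
(3) = 1.596*n^2 - 12.6017*n + 3.9545
(4) = -3*z^4 + z^2 + z - 7
(5) = -2*p^4 + 3*p^3 + 4*p^2 + 16*p + 24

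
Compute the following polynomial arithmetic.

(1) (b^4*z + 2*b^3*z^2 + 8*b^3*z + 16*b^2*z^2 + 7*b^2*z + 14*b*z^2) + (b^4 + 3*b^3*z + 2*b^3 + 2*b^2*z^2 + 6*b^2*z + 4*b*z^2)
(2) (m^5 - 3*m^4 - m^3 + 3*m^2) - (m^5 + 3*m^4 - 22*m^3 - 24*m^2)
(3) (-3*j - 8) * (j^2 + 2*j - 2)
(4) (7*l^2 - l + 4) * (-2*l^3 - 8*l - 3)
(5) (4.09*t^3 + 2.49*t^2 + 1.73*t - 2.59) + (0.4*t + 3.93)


(1) = b^4*z + b^4 + 2*b^3*z^2 + 11*b^3*z + 2*b^3 + 18*b^2*z^2 + 13*b^2*z + 18*b*z^2
(2) = -6*m^4 + 21*m^3 + 27*m^2
(3) = -3*j^3 - 14*j^2 - 10*j + 16
(4) = -14*l^5 + 2*l^4 - 64*l^3 - 13*l^2 - 29*l - 12
(5) = 4.09*t^3 + 2.49*t^2 + 2.13*t + 1.34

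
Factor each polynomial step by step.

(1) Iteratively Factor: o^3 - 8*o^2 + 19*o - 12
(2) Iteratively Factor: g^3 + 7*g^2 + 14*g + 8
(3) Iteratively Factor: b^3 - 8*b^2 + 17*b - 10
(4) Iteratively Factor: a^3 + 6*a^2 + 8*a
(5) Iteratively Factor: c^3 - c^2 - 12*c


(1) = (o - 1)*(o^2 - 7*o + 12) = (o - 4)*(o - 1)*(o - 3)
(2) = (g + 1)*(g^2 + 6*g + 8) = (g + 1)*(g + 2)*(g + 4)
(3) = (b - 5)*(b^2 - 3*b + 2) = (b - 5)*(b - 1)*(b - 2)
(4) = (a)*(a^2 + 6*a + 8) = a*(a + 4)*(a + 2)
(5) = (c - 4)*(c^2 + 3*c) = c*(c - 4)*(c + 3)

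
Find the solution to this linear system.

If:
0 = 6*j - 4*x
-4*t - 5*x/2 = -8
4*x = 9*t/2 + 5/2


Then:
j = 368/327
t = 103/109
x = 184/109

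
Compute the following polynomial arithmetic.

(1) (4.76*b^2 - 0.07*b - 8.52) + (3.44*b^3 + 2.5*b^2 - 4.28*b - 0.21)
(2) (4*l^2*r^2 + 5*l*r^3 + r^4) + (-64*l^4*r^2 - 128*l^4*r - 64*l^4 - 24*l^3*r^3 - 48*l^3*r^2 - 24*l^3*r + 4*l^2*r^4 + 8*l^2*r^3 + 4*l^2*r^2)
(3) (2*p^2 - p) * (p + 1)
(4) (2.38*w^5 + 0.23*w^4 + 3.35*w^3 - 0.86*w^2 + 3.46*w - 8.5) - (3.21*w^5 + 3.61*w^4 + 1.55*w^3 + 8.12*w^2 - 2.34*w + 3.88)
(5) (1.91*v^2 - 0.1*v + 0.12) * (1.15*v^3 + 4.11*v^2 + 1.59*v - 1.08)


(1) = 3.44*b^3 + 7.26*b^2 - 4.35*b - 8.73
(2) = -64*l^4*r^2 - 128*l^4*r - 64*l^4 - 24*l^3*r^3 - 48*l^3*r^2 - 24*l^3*r + 4*l^2*r^4 + 8*l^2*r^3 + 8*l^2*r^2 + 5*l*r^3 + r^4
(3) = 2*p^3 + p^2 - p
(4) = -0.83*w^5 - 3.38*w^4 + 1.8*w^3 - 8.98*w^2 + 5.8*w - 12.38
(5) = 2.1965*v^5 + 7.7351*v^4 + 2.7639*v^3 - 1.7286*v^2 + 0.2988*v - 0.1296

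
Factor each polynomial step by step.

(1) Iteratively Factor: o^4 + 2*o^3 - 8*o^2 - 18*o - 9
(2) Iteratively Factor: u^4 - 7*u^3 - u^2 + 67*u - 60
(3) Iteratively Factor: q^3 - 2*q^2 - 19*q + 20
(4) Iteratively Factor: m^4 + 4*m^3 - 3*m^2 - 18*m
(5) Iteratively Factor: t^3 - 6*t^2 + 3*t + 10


(1) = (o + 1)*(o^3 + o^2 - 9*o - 9) = (o + 1)*(o + 3)*(o^2 - 2*o - 3) = (o + 1)^2*(o + 3)*(o - 3)
(2) = (u + 3)*(u^3 - 10*u^2 + 29*u - 20) = (u - 1)*(u + 3)*(u^2 - 9*u + 20) = (u - 4)*(u - 1)*(u + 3)*(u - 5)
(3) = (q + 4)*(q^2 - 6*q + 5) = (q - 5)*(q + 4)*(q - 1)
(4) = (m + 3)*(m^3 + m^2 - 6*m) = (m - 2)*(m + 3)*(m^2 + 3*m) = (m - 2)*(m + 3)^2*(m)
(5) = (t - 2)*(t^2 - 4*t - 5) = (t - 5)*(t - 2)*(t + 1)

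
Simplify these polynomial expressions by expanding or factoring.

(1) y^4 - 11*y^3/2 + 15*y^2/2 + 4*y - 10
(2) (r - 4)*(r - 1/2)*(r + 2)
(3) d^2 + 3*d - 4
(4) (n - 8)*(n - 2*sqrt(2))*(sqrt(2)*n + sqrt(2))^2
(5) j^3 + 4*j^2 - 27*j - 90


(1) = (y - 5/2)*(y - 2)^2*(y + 1)
(2) = r^3 - 5*r^2/2 - 7*r + 4
(3) = (d - 1)*(d + 4)
(4) = 2*n^4 - 12*n^3 - 4*sqrt(2)*n^3 - 30*n^2 + 24*sqrt(2)*n^2 - 16*n + 60*sqrt(2)*n + 32*sqrt(2)
(5) = (j - 5)*(j + 3)*(j + 6)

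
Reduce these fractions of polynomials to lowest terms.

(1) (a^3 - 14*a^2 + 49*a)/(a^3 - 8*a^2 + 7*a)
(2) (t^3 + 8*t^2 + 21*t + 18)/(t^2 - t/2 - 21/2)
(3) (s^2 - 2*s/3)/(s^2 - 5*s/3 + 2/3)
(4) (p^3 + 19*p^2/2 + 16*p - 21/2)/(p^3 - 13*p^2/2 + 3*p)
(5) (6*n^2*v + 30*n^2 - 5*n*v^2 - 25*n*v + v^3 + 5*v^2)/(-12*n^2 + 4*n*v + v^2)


(1) = (a - 7)/(a - 1)
(2) = (2*t^2 + 10*t + 12)/(2*t - 7)
(3) = s/(s - 1)
(4) = (p^2 + 10*p + 21)/(p^2 - 6*p)
(5) = (-3*n*v - 15*n + v^2 + 5*v)/(6*n + v)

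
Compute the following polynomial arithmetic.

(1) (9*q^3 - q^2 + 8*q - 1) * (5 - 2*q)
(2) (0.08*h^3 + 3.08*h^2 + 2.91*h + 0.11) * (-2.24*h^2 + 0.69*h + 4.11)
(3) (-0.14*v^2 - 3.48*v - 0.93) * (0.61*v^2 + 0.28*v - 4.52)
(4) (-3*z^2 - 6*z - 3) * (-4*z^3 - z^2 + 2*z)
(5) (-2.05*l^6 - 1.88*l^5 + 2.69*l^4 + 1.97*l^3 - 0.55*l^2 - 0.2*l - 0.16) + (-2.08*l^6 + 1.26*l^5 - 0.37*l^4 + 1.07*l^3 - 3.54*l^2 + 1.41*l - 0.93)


(1) = -18*q^4 + 47*q^3 - 21*q^2 + 42*q - 5
(2) = -0.1792*h^5 - 6.844*h^4 - 4.0644*h^3 + 14.4203*h^2 + 12.036*h + 0.4521
(3) = -0.0854*v^4 - 2.162*v^3 - 0.9089*v^2 + 15.4692*v + 4.2036
(4) = 12*z^5 + 27*z^4 + 12*z^3 - 9*z^2 - 6*z
(5) = -4.13*l^6 - 0.62*l^5 + 2.32*l^4 + 3.04*l^3 - 4.09*l^2 + 1.21*l - 1.09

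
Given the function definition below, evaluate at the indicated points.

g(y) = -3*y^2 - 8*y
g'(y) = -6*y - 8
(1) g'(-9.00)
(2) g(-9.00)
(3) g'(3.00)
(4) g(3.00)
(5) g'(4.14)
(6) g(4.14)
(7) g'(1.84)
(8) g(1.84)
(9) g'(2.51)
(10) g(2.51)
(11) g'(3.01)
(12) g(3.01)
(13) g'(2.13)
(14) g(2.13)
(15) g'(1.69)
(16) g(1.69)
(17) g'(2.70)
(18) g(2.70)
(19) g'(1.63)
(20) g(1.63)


(1) = 46.00
(2) = -171.00
(3) = -26.00
(4) = -51.00
(5) = -32.84
(6) = -84.54
(7) = -19.04
(8) = -24.88
(9) = -23.06
(10) = -38.98
(11) = -26.06
(12) = -51.26
(13) = -20.78
(14) = -30.65
(15) = -18.14
(16) = -22.09
(17) = -24.20
(18) = -43.47
(19) = -17.78
(20) = -21.01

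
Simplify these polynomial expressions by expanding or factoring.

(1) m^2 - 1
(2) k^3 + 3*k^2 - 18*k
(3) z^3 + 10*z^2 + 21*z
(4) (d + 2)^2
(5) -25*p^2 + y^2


(1) = (m - 1)*(m + 1)
(2) = k*(k - 3)*(k + 6)
(3) = z*(z + 3)*(z + 7)
(4) = d^2 + 4*d + 4
(5) = (-5*p + y)*(5*p + y)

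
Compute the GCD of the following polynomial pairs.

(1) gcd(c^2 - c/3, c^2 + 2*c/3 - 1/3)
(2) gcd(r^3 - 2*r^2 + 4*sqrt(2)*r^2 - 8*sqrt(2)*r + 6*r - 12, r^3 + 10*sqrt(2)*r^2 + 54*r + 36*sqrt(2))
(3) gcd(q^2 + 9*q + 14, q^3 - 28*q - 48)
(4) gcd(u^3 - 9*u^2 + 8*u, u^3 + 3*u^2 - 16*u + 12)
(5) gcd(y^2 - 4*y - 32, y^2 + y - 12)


(1) = gcd(c*(c - 1/3), (c - 1/3)*(c + 1)) = c - 1/3
(2) = r^2 + 4*sqrt(2)*r + 6
(3) = gcd((q + 2)*(q + 7), (q - 6)*(q + 2)*(q + 4)) = q + 2
(4) = gcd(u*(u - 8)*(u - 1), (u - 2)*(u - 1)*(u + 6)) = u - 1
(5) = gcd((y - 8)*(y + 4), (y - 3)*(y + 4)) = y + 4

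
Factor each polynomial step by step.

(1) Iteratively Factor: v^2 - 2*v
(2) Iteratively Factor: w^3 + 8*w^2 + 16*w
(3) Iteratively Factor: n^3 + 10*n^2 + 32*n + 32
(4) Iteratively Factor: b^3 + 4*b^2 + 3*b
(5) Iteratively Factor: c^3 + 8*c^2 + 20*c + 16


(1) = (v - 2)*(v)
(2) = (w + 4)*(w^2 + 4*w) = w*(w + 4)*(w + 4)
(3) = (n + 4)*(n^2 + 6*n + 8) = (n + 4)^2*(n + 2)
(4) = (b)*(b^2 + 4*b + 3) = b*(b + 3)*(b + 1)
(5) = (c + 2)*(c^2 + 6*c + 8) = (c + 2)^2*(c + 4)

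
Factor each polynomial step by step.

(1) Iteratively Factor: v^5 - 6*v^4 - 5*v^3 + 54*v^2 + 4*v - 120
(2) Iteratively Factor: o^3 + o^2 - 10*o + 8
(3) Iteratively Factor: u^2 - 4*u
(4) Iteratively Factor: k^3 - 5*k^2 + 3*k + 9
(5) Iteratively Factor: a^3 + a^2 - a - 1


(1) = (v - 3)*(v^4 - 3*v^3 - 14*v^2 + 12*v + 40) = (v - 3)*(v + 2)*(v^3 - 5*v^2 - 4*v + 20) = (v - 5)*(v - 3)*(v + 2)*(v^2 - 4) = (v - 5)*(v - 3)*(v + 2)^2*(v - 2)
(2) = (o - 2)*(o^2 + 3*o - 4) = (o - 2)*(o - 1)*(o + 4)
(3) = (u)*(u - 4)
(4) = (k + 1)*(k^2 - 6*k + 9) = (k - 3)*(k + 1)*(k - 3)
(5) = (a + 1)*(a^2 - 1) = (a + 1)^2*(a - 1)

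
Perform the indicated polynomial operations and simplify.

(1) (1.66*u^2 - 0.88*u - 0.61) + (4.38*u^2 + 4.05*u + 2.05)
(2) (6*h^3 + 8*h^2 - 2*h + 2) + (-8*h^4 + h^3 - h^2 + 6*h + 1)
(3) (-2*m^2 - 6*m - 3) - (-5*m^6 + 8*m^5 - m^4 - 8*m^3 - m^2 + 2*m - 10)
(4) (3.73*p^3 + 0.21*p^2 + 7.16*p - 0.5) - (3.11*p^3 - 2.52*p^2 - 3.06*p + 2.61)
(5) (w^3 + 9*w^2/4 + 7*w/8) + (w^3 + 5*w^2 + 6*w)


(1) = 6.04*u^2 + 3.17*u + 1.44
(2) = -8*h^4 + 7*h^3 + 7*h^2 + 4*h + 3
(3) = 5*m^6 - 8*m^5 + m^4 + 8*m^3 - m^2 - 8*m + 7
(4) = 0.62*p^3 + 2.73*p^2 + 10.22*p - 3.11
(5) = 2*w^3 + 29*w^2/4 + 55*w/8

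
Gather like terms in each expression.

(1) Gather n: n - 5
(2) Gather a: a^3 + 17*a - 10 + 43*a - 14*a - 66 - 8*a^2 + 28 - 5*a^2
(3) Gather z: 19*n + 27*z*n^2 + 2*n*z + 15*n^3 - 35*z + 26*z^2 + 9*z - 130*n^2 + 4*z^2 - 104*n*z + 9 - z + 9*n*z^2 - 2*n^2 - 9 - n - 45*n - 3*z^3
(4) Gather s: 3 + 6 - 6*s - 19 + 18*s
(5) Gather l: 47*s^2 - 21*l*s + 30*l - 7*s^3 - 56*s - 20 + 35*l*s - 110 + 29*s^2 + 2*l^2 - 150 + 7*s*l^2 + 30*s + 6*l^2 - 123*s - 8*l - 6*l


(1) = n - 5
(2) = a^3 - 13*a^2 + 46*a - 48
(3) = 15*n^3 - 132*n^2 - 27*n - 3*z^3 + z^2*(9*n + 30) + z*(27*n^2 - 102*n - 27)
(4) = 12*s - 10
(5) = l^2*(7*s + 8) + l*(14*s + 16) - 7*s^3 + 76*s^2 - 149*s - 280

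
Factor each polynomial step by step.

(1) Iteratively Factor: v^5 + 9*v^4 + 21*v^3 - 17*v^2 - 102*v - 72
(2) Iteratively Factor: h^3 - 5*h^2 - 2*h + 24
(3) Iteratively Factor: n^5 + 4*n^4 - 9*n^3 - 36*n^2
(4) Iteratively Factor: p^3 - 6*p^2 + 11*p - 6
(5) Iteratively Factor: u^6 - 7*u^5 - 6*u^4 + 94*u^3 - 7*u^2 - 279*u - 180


(1) = (v - 2)*(v^4 + 11*v^3 + 43*v^2 + 69*v + 36) = (v - 2)*(v + 1)*(v^3 + 10*v^2 + 33*v + 36) = (v - 2)*(v + 1)*(v + 3)*(v^2 + 7*v + 12) = (v - 2)*(v + 1)*(v + 3)*(v + 4)*(v + 3)
(2) = (h + 2)*(h^2 - 7*h + 12) = (h - 4)*(h + 2)*(h - 3)
(3) = (n)*(n^4 + 4*n^3 - 9*n^2 - 36*n) = n*(n + 3)*(n^3 + n^2 - 12*n) = n*(n + 3)*(n + 4)*(n^2 - 3*n) = n^2*(n + 3)*(n + 4)*(n - 3)
(4) = (p - 1)*(p^2 - 5*p + 6) = (p - 2)*(p - 1)*(p - 3)
(5) = (u - 5)*(u^5 - 2*u^4 - 16*u^3 + 14*u^2 + 63*u + 36) = (u - 5)*(u + 1)*(u^4 - 3*u^3 - 13*u^2 + 27*u + 36) = (u - 5)*(u + 1)*(u + 3)*(u^3 - 6*u^2 + 5*u + 12) = (u - 5)*(u + 1)^2*(u + 3)*(u^2 - 7*u + 12) = (u - 5)*(u - 4)*(u + 1)^2*(u + 3)*(u - 3)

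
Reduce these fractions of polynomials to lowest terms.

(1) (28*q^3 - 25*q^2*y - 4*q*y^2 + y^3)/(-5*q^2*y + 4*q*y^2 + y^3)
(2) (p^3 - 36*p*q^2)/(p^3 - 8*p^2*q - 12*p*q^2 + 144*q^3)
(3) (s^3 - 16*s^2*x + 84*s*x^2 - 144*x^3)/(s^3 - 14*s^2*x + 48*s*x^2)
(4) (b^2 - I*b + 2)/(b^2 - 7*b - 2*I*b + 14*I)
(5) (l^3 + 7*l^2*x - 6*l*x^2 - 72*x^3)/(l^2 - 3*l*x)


(1) = (-28*q^2 - 3*q*y + y^2)/(5*q*y + y^2)
(2) = (p^2 + 6*p*q)/(p^2 - 2*p*q - 24*q^2)
(3) = (-s^2 + 10*s*x - 24*x^2)/(-s^2 + 8*s*x)
(4) = (b + I)/(b - 7)
(5) = (l^2 + 10*l*x + 24*x^2)/l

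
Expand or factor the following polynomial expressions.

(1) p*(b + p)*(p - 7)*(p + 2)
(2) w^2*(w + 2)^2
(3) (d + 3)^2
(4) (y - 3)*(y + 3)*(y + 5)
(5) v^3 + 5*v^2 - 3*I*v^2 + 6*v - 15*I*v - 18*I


(1) = b*p^3 - 5*b*p^2 - 14*b*p + p^4 - 5*p^3 - 14*p^2
(2) = w^4 + 4*w^3 + 4*w^2
(3) = d^2 + 6*d + 9
(4) = y^3 + 5*y^2 - 9*y - 45
(5) = (v + 2)*(v + 3)*(v - 3*I)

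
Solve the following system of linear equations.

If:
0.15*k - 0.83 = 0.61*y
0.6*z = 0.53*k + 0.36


Then:
k = 1.13207547169811*z - 0.679245283018868
y = 0.278379214351995*z - 1.52768326631612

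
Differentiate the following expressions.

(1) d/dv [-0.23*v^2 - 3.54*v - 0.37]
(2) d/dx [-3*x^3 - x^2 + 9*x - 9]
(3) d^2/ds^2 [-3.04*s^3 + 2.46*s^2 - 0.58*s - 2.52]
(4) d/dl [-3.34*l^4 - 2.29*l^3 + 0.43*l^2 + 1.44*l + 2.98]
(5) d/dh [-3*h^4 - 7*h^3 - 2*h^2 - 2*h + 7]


(1) = -0.46*v - 3.54
(2) = -9*x^2 - 2*x + 9
(3) = 4.92 - 18.24*s
(4) = -13.36*l^3 - 6.87*l^2 + 0.86*l + 1.44
(5) = -12*h^3 - 21*h^2 - 4*h - 2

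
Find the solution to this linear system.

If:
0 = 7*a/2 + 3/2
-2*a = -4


Then:
No Solution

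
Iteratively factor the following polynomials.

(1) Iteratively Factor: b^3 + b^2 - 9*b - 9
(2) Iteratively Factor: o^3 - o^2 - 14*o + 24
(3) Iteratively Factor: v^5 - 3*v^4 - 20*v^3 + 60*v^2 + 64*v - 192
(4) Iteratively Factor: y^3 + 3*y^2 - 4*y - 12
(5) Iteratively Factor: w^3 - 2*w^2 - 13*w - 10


(1) = (b - 3)*(b^2 + 4*b + 3) = (b - 3)*(b + 3)*(b + 1)
(2) = (o - 2)*(o^2 + o - 12) = (o - 3)*(o - 2)*(o + 4)
(3) = (v - 3)*(v^4 - 20*v^2 + 64) = (v - 3)*(v + 4)*(v^3 - 4*v^2 - 4*v + 16) = (v - 3)*(v - 2)*(v + 4)*(v^2 - 2*v - 8) = (v - 4)*(v - 3)*(v - 2)*(v + 4)*(v + 2)
(4) = (y + 3)*(y^2 - 4) = (y - 2)*(y + 3)*(y + 2)
(5) = (w + 2)*(w^2 - 4*w - 5) = (w - 5)*(w + 2)*(w + 1)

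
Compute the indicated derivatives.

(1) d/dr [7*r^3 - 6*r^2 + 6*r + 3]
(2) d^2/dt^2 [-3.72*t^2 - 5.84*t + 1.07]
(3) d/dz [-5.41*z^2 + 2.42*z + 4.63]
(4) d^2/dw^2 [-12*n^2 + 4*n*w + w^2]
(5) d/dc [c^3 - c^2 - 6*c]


(1) = 21*r^2 - 12*r + 6
(2) = -7.44000000000000
(3) = 2.42 - 10.82*z
(4) = 2
(5) = 3*c^2 - 2*c - 6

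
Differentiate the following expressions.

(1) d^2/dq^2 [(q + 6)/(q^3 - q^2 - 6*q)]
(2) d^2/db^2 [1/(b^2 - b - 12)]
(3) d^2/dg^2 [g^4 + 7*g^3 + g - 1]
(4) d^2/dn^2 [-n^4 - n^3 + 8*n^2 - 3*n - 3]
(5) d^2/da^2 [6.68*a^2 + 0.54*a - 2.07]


(1) = 2*(q*(-q^2 + q + 6)*(-3*q^2 + 2*q - (q + 6)*(3*q - 1) + 6) - (q + 6)*(-3*q^2 + 2*q + 6)^2)/(q^3*(-q^2 + q + 6)^3)
(2) = 2*(b^2 - b - (2*b - 1)^2 - 12)/(-b^2 + b + 12)^3
(3) = 6*g*(2*g + 7)
(4) = -12*n^2 - 6*n + 16
(5) = 13.3600000000000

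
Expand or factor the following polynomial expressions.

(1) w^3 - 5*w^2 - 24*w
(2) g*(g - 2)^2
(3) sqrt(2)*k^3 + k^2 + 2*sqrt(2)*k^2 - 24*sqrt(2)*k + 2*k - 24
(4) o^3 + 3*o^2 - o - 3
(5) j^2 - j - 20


(1) = w*(w - 8)*(w + 3)
(2) = g^3 - 4*g^2 + 4*g
(3) = (k - 4)*(k + 6)*(sqrt(2)*k + 1)
(4) = (o - 1)*(o + 1)*(o + 3)
(5) = (j - 5)*(j + 4)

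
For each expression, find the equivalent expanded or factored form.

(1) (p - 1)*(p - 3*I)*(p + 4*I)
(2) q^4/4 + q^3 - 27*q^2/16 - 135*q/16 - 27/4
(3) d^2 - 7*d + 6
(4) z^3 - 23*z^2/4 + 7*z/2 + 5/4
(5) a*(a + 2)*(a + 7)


(1) = p^3 - p^2 + I*p^2 + 12*p - I*p - 12
(2) = (q/4 + 1)*(q - 3)*(q + 3/2)^2
(3) = (d - 6)*(d - 1)
(4) = (z - 5)*(z - 1)*(z + 1/4)
(5) = a^3 + 9*a^2 + 14*a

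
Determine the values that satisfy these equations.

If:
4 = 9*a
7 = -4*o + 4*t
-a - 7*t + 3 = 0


Then:
a = 4/9
o = -349/252
t = 23/63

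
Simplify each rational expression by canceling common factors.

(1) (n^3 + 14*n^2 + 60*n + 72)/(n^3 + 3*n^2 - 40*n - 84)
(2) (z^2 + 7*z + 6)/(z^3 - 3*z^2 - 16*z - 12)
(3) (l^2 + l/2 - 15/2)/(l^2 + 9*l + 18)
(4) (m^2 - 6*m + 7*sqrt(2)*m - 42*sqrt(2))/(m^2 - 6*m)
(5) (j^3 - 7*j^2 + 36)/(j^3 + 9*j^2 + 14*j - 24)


(1) = (n^2 + 12*n + 36)/(n^2 + n - 42)
(2) = (z + 6)/(z^2 - 4*z - 12)
(3) = (2*l - 5)/(2*l + 12)
(4) = (m + 7*sqrt(2))/m
(5) = (j^3 - 7*j^2 + 36)/(j^3 + 9*j^2 + 14*j - 24)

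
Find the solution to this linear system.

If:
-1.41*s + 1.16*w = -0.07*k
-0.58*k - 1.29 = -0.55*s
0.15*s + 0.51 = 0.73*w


Then:
k = -1.66
s = 0.59
w = 0.82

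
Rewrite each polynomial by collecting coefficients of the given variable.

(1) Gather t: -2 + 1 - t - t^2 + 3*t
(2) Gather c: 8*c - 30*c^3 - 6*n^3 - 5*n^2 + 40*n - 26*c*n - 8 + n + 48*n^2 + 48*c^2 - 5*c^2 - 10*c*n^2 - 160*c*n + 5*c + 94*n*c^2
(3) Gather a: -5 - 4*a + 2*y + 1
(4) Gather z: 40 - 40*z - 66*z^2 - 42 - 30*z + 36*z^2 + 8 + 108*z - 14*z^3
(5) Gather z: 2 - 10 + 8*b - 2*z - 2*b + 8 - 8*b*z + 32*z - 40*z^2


(1) = -t^2 + 2*t - 1
(2) = -30*c^3 + c^2*(94*n + 43) + c*(-10*n^2 - 186*n + 13) - 6*n^3 + 43*n^2 + 41*n - 8
(3) = -4*a + 2*y - 4
(4) = -14*z^3 - 30*z^2 + 38*z + 6
(5) = 6*b - 40*z^2 + z*(30 - 8*b)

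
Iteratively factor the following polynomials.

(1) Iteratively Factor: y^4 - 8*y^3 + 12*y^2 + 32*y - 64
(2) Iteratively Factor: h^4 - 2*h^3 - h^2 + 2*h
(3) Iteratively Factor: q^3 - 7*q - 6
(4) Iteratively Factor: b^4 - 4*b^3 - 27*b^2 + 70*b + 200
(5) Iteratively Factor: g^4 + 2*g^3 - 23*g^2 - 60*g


(1) = (y - 4)*(y^3 - 4*y^2 - 4*y + 16) = (y - 4)*(y + 2)*(y^2 - 6*y + 8) = (y - 4)^2*(y + 2)*(y - 2)
(2) = (h + 1)*(h^3 - 3*h^2 + 2*h) = h*(h + 1)*(h^2 - 3*h + 2) = h*(h - 1)*(h + 1)*(h - 2)
(3) = (q + 2)*(q^2 - 2*q - 3) = (q - 3)*(q + 2)*(q + 1)
(4) = (b + 2)*(b^3 - 6*b^2 - 15*b + 100) = (b - 5)*(b + 2)*(b^2 - b - 20) = (b - 5)*(b + 2)*(b + 4)*(b - 5)
(5) = (g + 4)*(g^3 - 2*g^2 - 15*g) = g*(g + 4)*(g^2 - 2*g - 15) = g*(g + 3)*(g + 4)*(g - 5)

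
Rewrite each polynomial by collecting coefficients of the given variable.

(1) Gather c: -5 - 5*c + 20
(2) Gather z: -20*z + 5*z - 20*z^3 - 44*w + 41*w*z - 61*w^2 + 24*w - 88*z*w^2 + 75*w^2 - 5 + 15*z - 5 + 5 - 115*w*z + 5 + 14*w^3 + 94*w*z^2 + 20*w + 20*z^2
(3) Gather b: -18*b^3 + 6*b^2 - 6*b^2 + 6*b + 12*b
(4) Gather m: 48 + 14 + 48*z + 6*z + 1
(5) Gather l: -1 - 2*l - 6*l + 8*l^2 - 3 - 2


(1) = 15 - 5*c
(2) = 14*w^3 + 14*w^2 - 20*z^3 + z^2*(94*w + 20) + z*(-88*w^2 - 74*w)
(3) = -18*b^3 + 18*b
(4) = 54*z + 63
(5) = 8*l^2 - 8*l - 6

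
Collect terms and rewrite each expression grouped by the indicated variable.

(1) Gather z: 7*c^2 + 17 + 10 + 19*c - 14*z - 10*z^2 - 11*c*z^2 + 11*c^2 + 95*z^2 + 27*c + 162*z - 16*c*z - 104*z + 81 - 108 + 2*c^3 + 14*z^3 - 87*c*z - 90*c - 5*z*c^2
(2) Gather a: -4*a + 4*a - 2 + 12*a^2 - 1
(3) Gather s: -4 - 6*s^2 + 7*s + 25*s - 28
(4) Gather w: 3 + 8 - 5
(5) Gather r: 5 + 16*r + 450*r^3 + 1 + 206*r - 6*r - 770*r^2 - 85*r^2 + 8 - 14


(1) = 2*c^3 + 18*c^2 - 44*c + 14*z^3 + z^2*(85 - 11*c) + z*(-5*c^2 - 103*c + 44)
(2) = 12*a^2 - 3
(3) = -6*s^2 + 32*s - 32
(4) = 6
(5) = 450*r^3 - 855*r^2 + 216*r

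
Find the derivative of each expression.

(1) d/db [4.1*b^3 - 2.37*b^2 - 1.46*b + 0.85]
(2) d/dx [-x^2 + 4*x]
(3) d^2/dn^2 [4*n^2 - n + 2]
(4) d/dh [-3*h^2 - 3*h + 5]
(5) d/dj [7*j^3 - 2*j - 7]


(1) = 12.3*b^2 - 4.74*b - 1.46
(2) = 4 - 2*x
(3) = 8
(4) = -6*h - 3
(5) = 21*j^2 - 2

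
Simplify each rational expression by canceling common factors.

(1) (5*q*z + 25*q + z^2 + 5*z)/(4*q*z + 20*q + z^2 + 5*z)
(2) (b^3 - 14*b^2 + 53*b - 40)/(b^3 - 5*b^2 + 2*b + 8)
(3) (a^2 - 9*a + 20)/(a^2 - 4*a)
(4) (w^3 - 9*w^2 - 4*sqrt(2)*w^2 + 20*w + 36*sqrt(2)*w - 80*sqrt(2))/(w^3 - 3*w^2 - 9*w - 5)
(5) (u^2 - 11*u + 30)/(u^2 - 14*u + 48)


(1) = (5*q + z)/(4*q + z)
(2) = (b^3 - 14*b^2 + 53*b - 40)/(b^3 - 5*b^2 + 2*b + 8)
(3) = (a - 5)/a
(4) = (w^2 + w*(-4*sqrt(2) - 4) + 16*sqrt(2))/(w^2 + 2*w + 1)
(5) = (u - 5)/(u - 8)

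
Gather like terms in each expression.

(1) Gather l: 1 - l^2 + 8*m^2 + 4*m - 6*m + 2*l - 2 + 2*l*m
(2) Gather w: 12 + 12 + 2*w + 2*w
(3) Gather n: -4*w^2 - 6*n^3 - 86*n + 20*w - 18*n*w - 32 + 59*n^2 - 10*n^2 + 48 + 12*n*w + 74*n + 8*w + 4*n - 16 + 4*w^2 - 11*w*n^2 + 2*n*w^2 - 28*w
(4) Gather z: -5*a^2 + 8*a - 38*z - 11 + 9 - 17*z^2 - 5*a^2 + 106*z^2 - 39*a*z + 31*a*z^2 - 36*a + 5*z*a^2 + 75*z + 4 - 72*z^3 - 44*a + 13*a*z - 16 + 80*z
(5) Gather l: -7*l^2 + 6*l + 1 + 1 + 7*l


(1) = -l^2 + l*(2*m + 2) + 8*m^2 - 2*m - 1
(2) = 4*w + 24
(3) = -6*n^3 + n^2*(49 - 11*w) + n*(2*w^2 - 6*w - 8)
(4) = -10*a^2 - 72*a - 72*z^3 + z^2*(31*a + 89) + z*(5*a^2 - 26*a + 117) - 14
(5) = -7*l^2 + 13*l + 2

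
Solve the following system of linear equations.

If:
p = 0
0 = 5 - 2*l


Then:
l = 5/2
p = 0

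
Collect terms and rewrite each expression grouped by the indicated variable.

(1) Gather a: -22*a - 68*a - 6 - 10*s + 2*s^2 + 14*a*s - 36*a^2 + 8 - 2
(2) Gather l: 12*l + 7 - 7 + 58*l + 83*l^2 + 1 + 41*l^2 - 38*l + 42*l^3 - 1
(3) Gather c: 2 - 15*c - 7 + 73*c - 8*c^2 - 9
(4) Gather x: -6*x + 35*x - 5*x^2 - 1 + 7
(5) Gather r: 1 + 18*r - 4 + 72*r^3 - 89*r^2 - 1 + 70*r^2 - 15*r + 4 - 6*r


(1) = -36*a^2 + a*(14*s - 90) + 2*s^2 - 10*s
(2) = 42*l^3 + 124*l^2 + 32*l
(3) = -8*c^2 + 58*c - 14
(4) = -5*x^2 + 29*x + 6
(5) = 72*r^3 - 19*r^2 - 3*r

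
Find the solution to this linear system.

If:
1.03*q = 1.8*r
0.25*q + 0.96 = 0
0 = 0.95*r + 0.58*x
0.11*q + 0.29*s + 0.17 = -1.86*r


Then:
q = -3.84
r = -2.20
s = 14.96
x = 3.60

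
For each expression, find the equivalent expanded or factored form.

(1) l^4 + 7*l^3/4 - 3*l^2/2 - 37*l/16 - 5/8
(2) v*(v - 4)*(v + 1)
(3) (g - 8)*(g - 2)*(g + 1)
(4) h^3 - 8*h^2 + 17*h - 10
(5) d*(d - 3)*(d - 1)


(1) = (l - 5/4)*(l + 1/2)^2*(l + 2)
(2) = v^3 - 3*v^2 - 4*v
(3) = g^3 - 9*g^2 + 6*g + 16
(4) = (h - 5)*(h - 2)*(h - 1)
(5) = d^3 - 4*d^2 + 3*d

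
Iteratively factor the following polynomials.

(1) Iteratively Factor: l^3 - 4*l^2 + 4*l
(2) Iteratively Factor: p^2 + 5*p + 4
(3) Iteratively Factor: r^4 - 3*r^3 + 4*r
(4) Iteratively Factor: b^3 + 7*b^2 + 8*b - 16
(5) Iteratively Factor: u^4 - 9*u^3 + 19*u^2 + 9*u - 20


(1) = (l - 2)*(l^2 - 2*l) = l*(l - 2)*(l - 2)
(2) = (p + 1)*(p + 4)
(3) = (r - 2)*(r^3 - r^2 - 2*r) = r*(r - 2)*(r^2 - r - 2) = r*(r - 2)*(r + 1)*(r - 2)
(4) = (b + 4)*(b^2 + 3*b - 4) = (b + 4)^2*(b - 1)
(5) = (u - 5)*(u^3 - 4*u^2 - u + 4) = (u - 5)*(u - 1)*(u^2 - 3*u - 4) = (u - 5)*(u - 4)*(u - 1)*(u + 1)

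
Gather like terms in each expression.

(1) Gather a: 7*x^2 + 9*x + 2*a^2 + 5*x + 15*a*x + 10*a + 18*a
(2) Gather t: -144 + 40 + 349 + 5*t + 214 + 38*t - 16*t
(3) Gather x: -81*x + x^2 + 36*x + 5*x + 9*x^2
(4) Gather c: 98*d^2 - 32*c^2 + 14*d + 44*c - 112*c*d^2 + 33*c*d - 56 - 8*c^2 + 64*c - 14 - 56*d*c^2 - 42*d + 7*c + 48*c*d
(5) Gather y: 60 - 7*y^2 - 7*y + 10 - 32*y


(1) = 2*a^2 + a*(15*x + 28) + 7*x^2 + 14*x
(2) = 27*t + 459
(3) = 10*x^2 - 40*x
(4) = c^2*(-56*d - 40) + c*(-112*d^2 + 81*d + 115) + 98*d^2 - 28*d - 70
(5) = -7*y^2 - 39*y + 70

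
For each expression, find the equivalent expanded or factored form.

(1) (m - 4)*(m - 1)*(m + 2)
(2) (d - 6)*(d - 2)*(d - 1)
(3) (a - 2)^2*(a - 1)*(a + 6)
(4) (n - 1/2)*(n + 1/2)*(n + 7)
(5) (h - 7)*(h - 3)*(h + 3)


(1) = m^3 - 3*m^2 - 6*m + 8
(2) = d^3 - 9*d^2 + 20*d - 12
(3) = a^4 + a^3 - 22*a^2 + 44*a - 24
(4) = n^3 + 7*n^2 - n/4 - 7/4
(5) = h^3 - 7*h^2 - 9*h + 63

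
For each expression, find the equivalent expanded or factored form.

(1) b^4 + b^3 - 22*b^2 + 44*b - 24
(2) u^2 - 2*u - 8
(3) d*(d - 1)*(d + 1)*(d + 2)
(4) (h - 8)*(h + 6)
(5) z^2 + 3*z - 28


(1) = (b - 2)^2*(b - 1)*(b + 6)
(2) = (u - 4)*(u + 2)
(3) = d^4 + 2*d^3 - d^2 - 2*d
(4) = h^2 - 2*h - 48
(5) = (z - 4)*(z + 7)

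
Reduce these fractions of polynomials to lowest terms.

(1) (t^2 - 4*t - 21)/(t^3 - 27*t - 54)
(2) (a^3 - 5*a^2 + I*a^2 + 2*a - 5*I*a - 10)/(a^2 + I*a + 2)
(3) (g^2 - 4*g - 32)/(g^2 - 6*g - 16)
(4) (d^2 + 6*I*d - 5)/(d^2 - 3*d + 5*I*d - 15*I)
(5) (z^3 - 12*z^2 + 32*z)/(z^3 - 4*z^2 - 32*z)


(1) = (t - 7)/(t^2 - 3*t - 18)
(2) = a - 5
(3) = (g + 4)/(g + 2)
(4) = (d + I)/(d - 3)
(5) = (z - 4)/(z + 4)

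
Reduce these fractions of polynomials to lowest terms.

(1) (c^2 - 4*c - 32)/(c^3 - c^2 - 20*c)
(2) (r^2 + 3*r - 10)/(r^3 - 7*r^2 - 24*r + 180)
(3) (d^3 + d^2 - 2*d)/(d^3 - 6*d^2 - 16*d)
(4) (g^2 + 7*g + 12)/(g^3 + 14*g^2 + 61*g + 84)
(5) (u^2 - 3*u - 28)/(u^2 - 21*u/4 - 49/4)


(1) = (c - 8)/(c^2 - 5*c)
(2) = (r - 2)/(r^2 - 12*r + 36)
(3) = (d - 1)/(d - 8)
(4) = 1/(g + 7)
(5) = (4*u + 16)/(4*u + 7)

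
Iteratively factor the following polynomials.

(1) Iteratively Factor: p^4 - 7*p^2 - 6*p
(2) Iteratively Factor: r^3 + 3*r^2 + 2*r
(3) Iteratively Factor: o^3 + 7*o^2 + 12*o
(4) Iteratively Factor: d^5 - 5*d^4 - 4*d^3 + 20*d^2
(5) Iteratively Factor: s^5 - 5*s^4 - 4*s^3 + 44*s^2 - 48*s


(1) = (p)*(p^3 - 7*p - 6) = p*(p + 1)*(p^2 - p - 6) = p*(p + 1)*(p + 2)*(p - 3)
(2) = (r + 2)*(r^2 + r) = (r + 1)*(r + 2)*(r)
(3) = (o + 3)*(o^2 + 4*o) = (o + 3)*(o + 4)*(o)
(4) = (d)*(d^4 - 5*d^3 - 4*d^2 + 20*d) = d^2*(d^3 - 5*d^2 - 4*d + 20) = d^2*(d + 2)*(d^2 - 7*d + 10) = d^2*(d - 2)*(d + 2)*(d - 5)
(5) = (s + 3)*(s^4 - 8*s^3 + 20*s^2 - 16*s) = (s - 2)*(s + 3)*(s^3 - 6*s^2 + 8*s) = (s - 4)*(s - 2)*(s + 3)*(s^2 - 2*s) = (s - 4)*(s - 2)^2*(s + 3)*(s)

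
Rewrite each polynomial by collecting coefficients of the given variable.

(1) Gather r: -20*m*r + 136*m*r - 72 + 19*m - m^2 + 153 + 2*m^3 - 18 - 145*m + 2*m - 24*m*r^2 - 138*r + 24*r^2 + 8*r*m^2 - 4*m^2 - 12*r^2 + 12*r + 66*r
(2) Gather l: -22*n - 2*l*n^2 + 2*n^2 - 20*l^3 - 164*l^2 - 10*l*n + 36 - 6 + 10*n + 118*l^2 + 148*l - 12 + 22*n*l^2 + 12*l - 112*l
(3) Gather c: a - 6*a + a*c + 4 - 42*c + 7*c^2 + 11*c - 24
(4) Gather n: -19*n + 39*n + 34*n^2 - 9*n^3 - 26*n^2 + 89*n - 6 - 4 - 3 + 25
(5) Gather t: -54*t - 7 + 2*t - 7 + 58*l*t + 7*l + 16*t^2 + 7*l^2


(1) = 2*m^3 - 5*m^2 - 124*m + r^2*(12 - 24*m) + r*(8*m^2 + 116*m - 60) + 63
(2) = -20*l^3 + l^2*(22*n - 46) + l*(-2*n^2 - 10*n + 48) + 2*n^2 - 12*n + 18
(3) = -5*a + 7*c^2 + c*(a - 31) - 20
(4) = -9*n^3 + 8*n^2 + 109*n + 12
(5) = 7*l^2 + 7*l + 16*t^2 + t*(58*l - 52) - 14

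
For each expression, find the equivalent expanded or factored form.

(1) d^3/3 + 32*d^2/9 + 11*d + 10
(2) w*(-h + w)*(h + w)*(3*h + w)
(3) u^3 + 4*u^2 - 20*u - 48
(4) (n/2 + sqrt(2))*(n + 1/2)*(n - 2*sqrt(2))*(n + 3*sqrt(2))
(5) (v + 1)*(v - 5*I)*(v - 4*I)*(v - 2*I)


(1) = (d/3 + 1)*(d + 5/3)*(d + 6)
(2) = -3*h^3*w - h^2*w^2 + 3*h*w^3 + w^4
(3) = (u - 4)*(u + 2)*(u + 6)
(4) = n^4/2 + n^3/4 + 3*sqrt(2)*n^3/2 - 4*n^2 + 3*sqrt(2)*n^2/4 - 12*sqrt(2)*n - 2*n - 6*sqrt(2)
(5) = v^4 + v^3 - 11*I*v^3 - 38*v^2 - 11*I*v^2 - 38*v + 40*I*v + 40*I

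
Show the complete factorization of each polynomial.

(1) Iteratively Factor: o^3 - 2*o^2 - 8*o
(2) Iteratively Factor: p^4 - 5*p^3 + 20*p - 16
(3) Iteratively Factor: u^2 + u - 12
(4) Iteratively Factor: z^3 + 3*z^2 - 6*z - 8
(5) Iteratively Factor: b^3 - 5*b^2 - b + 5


(1) = (o)*(o^2 - 2*o - 8) = o*(o - 4)*(o + 2)
(2) = (p - 2)*(p^3 - 3*p^2 - 6*p + 8) = (p - 4)*(p - 2)*(p^2 + p - 2) = (p - 4)*(p - 2)*(p + 2)*(p - 1)
(3) = (u - 3)*(u + 4)
(4) = (z + 1)*(z^2 + 2*z - 8) = (z - 2)*(z + 1)*(z + 4)
(5) = (b + 1)*(b^2 - 6*b + 5) = (b - 1)*(b + 1)*(b - 5)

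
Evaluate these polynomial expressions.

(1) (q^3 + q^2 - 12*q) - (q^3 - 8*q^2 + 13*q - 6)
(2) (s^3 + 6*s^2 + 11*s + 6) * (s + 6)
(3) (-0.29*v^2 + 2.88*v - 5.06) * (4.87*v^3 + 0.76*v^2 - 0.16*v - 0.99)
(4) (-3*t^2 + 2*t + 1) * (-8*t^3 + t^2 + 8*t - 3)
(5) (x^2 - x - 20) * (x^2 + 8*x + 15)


(1) = 9*q^2 - 25*q + 6
(2) = s^4 + 12*s^3 + 47*s^2 + 72*s + 36
(3) = -1.4123*v^5 + 13.8052*v^4 - 22.407*v^3 - 4.0193*v^2 - 2.0416*v + 5.0094
(4) = 24*t^5 - 19*t^4 - 30*t^3 + 26*t^2 + 2*t - 3
(5) = x^4 + 7*x^3 - 13*x^2 - 175*x - 300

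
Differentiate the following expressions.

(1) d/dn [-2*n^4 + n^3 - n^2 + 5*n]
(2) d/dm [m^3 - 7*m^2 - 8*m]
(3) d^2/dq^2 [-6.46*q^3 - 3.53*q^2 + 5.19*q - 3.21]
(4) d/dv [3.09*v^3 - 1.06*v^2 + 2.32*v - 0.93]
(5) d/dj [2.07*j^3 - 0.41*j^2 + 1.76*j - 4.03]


(1) = -8*n^3 + 3*n^2 - 2*n + 5
(2) = 3*m^2 - 14*m - 8
(3) = -38.76*q - 7.06
(4) = 9.27*v^2 - 2.12*v + 2.32
(5) = 6.21*j^2 - 0.82*j + 1.76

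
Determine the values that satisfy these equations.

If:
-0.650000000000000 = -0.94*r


Then:
r = 0.69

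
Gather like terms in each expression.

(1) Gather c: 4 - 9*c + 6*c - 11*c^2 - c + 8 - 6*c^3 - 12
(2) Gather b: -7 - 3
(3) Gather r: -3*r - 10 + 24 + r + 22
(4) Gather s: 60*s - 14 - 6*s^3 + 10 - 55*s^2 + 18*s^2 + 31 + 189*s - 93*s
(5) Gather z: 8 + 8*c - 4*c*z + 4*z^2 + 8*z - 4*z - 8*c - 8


(1) = -6*c^3 - 11*c^2 - 4*c
(2) = -10
(3) = 36 - 2*r
(4) = -6*s^3 - 37*s^2 + 156*s + 27
(5) = 4*z^2 + z*(4 - 4*c)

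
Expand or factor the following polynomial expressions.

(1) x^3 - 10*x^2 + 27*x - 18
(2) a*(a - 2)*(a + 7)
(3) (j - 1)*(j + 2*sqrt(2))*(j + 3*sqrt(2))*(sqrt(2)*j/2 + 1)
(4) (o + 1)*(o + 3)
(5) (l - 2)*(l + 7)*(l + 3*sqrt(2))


(1) = (x - 6)*(x - 3)*(x - 1)
(2) = a^3 + 5*a^2 - 14*a
(3) = sqrt(2)*j^4/2 - sqrt(2)*j^3/2 + 6*j^3 - 6*j^2 + 11*sqrt(2)*j^2 - 11*sqrt(2)*j + 12*j - 12
(4) = o^2 + 4*o + 3
(5) = l^3 + 3*sqrt(2)*l^2 + 5*l^2 - 14*l + 15*sqrt(2)*l - 42*sqrt(2)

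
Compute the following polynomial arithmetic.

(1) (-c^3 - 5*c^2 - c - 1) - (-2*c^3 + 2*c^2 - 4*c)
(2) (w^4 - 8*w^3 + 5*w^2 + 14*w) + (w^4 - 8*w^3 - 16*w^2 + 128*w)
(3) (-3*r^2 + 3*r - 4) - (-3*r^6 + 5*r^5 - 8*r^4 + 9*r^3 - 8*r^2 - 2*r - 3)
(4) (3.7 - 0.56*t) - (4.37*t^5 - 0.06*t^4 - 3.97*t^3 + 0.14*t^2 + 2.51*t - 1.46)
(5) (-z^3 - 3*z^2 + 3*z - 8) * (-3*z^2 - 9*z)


(1) = c^3 - 7*c^2 + 3*c - 1
(2) = 2*w^4 - 16*w^3 - 11*w^2 + 142*w
(3) = 3*r^6 - 5*r^5 + 8*r^4 - 9*r^3 + 5*r^2 + 5*r - 1
(4) = -4.37*t^5 + 0.06*t^4 + 3.97*t^3 - 0.14*t^2 - 3.07*t + 5.16
(5) = 3*z^5 + 18*z^4 + 18*z^3 - 3*z^2 + 72*z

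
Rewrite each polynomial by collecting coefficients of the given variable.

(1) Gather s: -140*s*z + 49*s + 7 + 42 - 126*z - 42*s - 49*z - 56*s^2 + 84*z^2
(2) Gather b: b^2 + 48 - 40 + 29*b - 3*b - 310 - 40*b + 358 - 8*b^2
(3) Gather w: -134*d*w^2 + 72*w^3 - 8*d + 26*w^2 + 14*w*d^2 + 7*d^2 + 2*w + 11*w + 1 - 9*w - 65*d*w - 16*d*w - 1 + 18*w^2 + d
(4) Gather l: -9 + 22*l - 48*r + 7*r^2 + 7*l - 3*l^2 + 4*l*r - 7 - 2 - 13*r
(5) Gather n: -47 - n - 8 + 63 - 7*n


(1) = -56*s^2 + s*(7 - 140*z) + 84*z^2 - 175*z + 49
(2) = -7*b^2 - 14*b + 56
(3) = 7*d^2 - 7*d + 72*w^3 + w^2*(44 - 134*d) + w*(14*d^2 - 81*d + 4)
(4) = -3*l^2 + l*(4*r + 29) + 7*r^2 - 61*r - 18
(5) = 8 - 8*n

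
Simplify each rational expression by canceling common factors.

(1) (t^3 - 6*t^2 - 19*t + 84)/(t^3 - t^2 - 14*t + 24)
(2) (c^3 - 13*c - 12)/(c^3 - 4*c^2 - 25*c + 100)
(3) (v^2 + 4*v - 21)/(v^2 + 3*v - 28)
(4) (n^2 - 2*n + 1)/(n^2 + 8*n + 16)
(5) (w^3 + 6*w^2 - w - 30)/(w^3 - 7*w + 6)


(1) = (t - 7)/(t - 2)
(2) = (c^2 + 4*c + 3)/(c^2 - 25)
(3) = (v - 3)/(v - 4)
(4) = (n^2 - 2*n + 1)/(n^2 + 8*n + 16)
(5) = (w + 5)/(w - 1)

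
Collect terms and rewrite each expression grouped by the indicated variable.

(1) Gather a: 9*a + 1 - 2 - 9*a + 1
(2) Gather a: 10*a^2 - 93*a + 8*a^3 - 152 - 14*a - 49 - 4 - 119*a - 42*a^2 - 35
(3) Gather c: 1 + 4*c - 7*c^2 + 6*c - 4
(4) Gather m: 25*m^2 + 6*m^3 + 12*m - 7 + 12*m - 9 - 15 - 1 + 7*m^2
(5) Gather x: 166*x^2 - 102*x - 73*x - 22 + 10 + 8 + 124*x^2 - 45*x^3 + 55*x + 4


(1) = 0
(2) = 8*a^3 - 32*a^2 - 226*a - 240
(3) = -7*c^2 + 10*c - 3
(4) = 6*m^3 + 32*m^2 + 24*m - 32
(5) = -45*x^3 + 290*x^2 - 120*x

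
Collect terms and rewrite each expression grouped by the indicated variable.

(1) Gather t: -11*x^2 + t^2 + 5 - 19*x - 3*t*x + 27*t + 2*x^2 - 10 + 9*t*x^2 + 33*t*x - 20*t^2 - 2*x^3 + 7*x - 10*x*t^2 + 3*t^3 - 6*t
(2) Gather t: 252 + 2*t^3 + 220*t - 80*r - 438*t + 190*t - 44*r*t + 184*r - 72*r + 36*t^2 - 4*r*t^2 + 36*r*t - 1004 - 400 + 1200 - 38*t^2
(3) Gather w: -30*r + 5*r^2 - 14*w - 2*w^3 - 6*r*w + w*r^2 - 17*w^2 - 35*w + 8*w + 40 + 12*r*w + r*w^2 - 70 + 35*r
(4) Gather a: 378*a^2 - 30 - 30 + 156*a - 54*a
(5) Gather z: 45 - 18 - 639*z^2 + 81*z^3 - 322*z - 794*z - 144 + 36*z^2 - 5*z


(1) = 3*t^3 + t^2*(-10*x - 19) + t*(9*x^2 + 30*x + 21) - 2*x^3 - 9*x^2 - 12*x - 5
(2) = 32*r + 2*t^3 + t^2*(-4*r - 2) + t*(-8*r - 28) + 48
(3) = 5*r^2 + 5*r - 2*w^3 + w^2*(r - 17) + w*(r^2 + 6*r - 41) - 30
(4) = 378*a^2 + 102*a - 60
(5) = 81*z^3 - 603*z^2 - 1121*z - 117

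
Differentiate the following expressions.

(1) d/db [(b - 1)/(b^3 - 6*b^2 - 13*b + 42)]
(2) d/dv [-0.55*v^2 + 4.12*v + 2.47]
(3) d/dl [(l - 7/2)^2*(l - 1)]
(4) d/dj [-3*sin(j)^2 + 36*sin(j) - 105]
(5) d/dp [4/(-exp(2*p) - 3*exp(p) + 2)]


(1) = (b^3 - 6*b^2 - 13*b + (b - 1)*(-3*b^2 + 12*b + 13) + 42)/(b^3 - 6*b^2 - 13*b + 42)^2
(2) = 4.12 - 1.1*v
(3) = (2*l - 7)*(6*l - 11)/4
(4) = 6*(6 - sin(j))*cos(j)
(5) = (8*exp(p) + 12)*exp(p)/(exp(2*p) + 3*exp(p) - 2)^2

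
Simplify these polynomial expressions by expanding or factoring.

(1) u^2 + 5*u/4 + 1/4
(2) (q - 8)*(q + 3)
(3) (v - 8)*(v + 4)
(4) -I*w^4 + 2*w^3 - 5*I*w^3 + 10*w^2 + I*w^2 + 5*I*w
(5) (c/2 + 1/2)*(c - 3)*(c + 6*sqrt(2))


(1) = (u + 1/4)*(u + 1)
(2) = q^2 - 5*q - 24
(3) = v^2 - 4*v - 32
(4) = w*(w + 5)*(w + I)*(-I*w + 1)
(5) = c^3/2 - c^2 + 3*sqrt(2)*c^2 - 6*sqrt(2)*c - 3*c/2 - 9*sqrt(2)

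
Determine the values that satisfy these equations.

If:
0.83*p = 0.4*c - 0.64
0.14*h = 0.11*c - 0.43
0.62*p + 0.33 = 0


Then:
c = 0.50
h = -2.68
p = -0.53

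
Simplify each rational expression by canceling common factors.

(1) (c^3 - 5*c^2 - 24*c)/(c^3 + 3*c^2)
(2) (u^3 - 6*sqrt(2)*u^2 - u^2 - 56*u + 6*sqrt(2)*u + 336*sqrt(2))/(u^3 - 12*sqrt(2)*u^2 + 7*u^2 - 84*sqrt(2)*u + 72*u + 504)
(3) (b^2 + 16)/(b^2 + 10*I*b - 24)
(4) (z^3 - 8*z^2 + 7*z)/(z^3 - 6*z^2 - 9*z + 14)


(1) = (c - 8)/c
(2) = (u - 8)/(u - 6*sqrt(2))
(3) = (b - 4*I)/(b + 6*I)
(4) = z/(z + 2)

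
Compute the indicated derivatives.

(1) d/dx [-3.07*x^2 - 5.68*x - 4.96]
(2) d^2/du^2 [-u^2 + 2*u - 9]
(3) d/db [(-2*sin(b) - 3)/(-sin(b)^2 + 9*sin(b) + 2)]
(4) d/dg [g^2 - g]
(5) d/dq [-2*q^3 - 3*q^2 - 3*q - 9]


(1) = -6.14*x - 5.68
(2) = -2
(3) = (-6*sin(b) + cos(2*b) + 22)*cos(b)/(sin(b)^2 - 9*sin(b) - 2)^2
(4) = 2*g - 1
(5) = -6*q^2 - 6*q - 3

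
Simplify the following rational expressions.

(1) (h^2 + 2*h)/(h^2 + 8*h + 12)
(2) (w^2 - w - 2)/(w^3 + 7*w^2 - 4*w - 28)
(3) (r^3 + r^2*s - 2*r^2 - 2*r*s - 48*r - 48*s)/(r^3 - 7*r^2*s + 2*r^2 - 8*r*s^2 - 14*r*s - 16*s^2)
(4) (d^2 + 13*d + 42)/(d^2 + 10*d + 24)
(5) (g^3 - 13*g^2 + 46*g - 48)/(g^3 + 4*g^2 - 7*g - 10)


(1) = h/(h + 6)
(2) = (w + 1)/(w^2 + 9*w + 14)
(3) = (r^2 - 2*r - 48)/(r^2 - 8*r*s + 2*r - 16*s)
(4) = (d + 7)/(d + 4)
(5) = (g^2 - 11*g + 24)/(g^2 + 6*g + 5)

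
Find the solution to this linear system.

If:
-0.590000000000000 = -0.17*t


Then:
t = 3.47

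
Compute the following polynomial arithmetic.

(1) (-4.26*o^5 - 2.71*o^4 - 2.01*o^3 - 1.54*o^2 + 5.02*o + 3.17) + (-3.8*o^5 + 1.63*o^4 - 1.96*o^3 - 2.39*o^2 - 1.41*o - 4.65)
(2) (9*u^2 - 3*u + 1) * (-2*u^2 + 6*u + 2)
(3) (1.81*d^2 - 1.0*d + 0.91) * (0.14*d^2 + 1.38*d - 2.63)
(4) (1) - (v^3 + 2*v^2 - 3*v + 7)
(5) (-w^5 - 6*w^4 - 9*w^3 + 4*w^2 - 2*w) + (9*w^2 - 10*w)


(1) = -8.06*o^5 - 1.08*o^4 - 3.97*o^3 - 3.93*o^2 + 3.61*o - 1.48
(2) = -18*u^4 + 60*u^3 - 2*u^2 + 2
(3) = 0.2534*d^4 + 2.3578*d^3 - 6.0129*d^2 + 3.8858*d - 2.3933
(4) = -v^3 - 2*v^2 + 3*v - 6
(5) = -w^5 - 6*w^4 - 9*w^3 + 13*w^2 - 12*w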